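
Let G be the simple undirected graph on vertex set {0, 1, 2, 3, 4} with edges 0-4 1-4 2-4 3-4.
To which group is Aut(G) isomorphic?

S_4

Vertex 4 has degree 4 and every other vertex has degree 1, so G is the star K_{1,4} with centre 4. Any automorphism fixes the centre and permutes the 4 leaves freely, so Aut(G) ≅ S_4 of order 4! = 24.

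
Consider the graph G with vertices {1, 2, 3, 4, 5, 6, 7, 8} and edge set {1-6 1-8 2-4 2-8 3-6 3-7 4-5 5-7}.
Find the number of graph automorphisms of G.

Every vertex has degree 2 and the graph is connected, so G is the 8-cycle C_8. The automorphisms of the 8-cycle are exactly the symmetries of a regular 8-gon: the dihedral group D_8, |D_8| = 16.

16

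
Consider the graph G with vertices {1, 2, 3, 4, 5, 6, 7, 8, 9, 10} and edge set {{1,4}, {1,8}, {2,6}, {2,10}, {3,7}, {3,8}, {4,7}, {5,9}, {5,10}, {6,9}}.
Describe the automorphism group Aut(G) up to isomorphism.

G has two connected components, {1, 3, 4, 7, 8} and {2, 5, 6, 9, 10}; each is 2-regular, so G = C_5 ⊔ C_5. Aut of a disjoint union of two copies of C_5 is the wreath product D_5 ≀ Z_2, of order 2·10² = 200.

(D_5 × D_5) ⋊ Z_2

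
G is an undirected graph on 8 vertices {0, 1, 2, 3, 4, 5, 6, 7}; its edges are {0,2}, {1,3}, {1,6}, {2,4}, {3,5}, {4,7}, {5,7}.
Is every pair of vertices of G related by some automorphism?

No

Automorphisms preserve degree, but G has vertices of degree 1 and vertices of degree 2; no automorphism maps one to the other, so G is not vertex-transitive.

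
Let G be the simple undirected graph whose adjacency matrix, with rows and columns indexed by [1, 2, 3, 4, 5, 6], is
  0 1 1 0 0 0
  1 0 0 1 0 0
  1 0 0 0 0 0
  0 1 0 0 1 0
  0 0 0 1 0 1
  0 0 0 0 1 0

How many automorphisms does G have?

2

The degree sequence is [2, 2, 1, 2, 2, 1]; the two degree-1 vertices 3 and 6 are the ends of a path, so G = P_6. The only nontrivial automorphism of a path is the end-to-end reflection, so Aut(G) ≅ Z_2.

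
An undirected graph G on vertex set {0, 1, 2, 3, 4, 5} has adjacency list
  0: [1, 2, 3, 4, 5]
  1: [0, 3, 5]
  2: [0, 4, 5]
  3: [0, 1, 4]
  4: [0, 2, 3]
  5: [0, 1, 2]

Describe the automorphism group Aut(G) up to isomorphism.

D_5

Vertex 0 is the unique vertex of degree 5; the remaining 5 vertices each have degree 3 and induce a cycle, so G is the wheel on 6 vertices with hub 0. With the hub fixed, the remaining symmetry is that of the rim cycle C_5, giving the dihedral group D_5.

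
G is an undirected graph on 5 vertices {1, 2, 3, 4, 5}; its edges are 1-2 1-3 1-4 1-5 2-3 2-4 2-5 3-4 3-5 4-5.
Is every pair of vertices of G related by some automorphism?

Yes

Every vertex has degree 4, so G is the complete graph K_5. Any permutation of the 5 vertices preserves K_5, so Aut(K_5) = S_5 of order 5! = 120. This group acts transitively on the 5 vertices.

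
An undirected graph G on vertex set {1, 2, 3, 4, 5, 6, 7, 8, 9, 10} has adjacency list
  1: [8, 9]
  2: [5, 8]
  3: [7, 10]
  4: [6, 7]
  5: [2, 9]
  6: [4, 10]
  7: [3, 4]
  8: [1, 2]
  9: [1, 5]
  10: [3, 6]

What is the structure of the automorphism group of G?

G has two connected components, {1, 2, 5, 8, 9} and {3, 4, 6, 7, 10}; each is 2-regular, so G = C_5 ⊔ C_5. Aut of a disjoint union of two copies of C_5 is the wreath product D_5 ≀ Z_2, of order 2·10² = 200.

D_5 ≀ Z_2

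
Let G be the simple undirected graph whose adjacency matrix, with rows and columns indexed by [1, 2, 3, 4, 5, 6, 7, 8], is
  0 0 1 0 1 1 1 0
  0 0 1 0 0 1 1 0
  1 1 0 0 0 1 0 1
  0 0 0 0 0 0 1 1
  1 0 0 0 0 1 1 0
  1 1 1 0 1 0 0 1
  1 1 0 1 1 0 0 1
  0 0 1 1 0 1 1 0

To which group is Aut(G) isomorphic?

the trivial group

The degree sequence is [4, 3, 4, 2, 3, 5, 5, 4]. Checking the degree-preserving permutations of the vertex set shows that none except the identity preserves every edge, so Aut(G) is trivial.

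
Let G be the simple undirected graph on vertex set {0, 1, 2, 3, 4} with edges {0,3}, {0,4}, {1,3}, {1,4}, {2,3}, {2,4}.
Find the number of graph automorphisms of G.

12

The vertices split by degree into {3, 4} (degree 3) and {0, 1, 2} (degree 2); every edge runs between the two parts, so G is the complete bipartite graph K_{2,3}. The parts have unequal sizes, so no automorphism swaps them; each part is permuted independently, giving S_2 × S_3 of order 2!·3! = 12.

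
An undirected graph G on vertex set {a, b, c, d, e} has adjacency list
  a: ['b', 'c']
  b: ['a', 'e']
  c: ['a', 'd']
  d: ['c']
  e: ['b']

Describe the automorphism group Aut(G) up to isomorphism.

Z_2

The degree sequence is [2, 2, 2, 1, 1]; the two degree-1 vertices d and e are the ends of a path, so G = P_5. A path has exactly one nontrivial symmetry — reversal — giving Aut(G) of order 2.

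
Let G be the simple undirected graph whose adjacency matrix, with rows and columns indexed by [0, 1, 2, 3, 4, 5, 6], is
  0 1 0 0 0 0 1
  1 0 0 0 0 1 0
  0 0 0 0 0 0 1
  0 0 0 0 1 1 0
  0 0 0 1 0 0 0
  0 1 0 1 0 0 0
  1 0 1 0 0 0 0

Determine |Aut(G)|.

2

The degree sequence is [2, 2, 1, 2, 1, 2, 2]; the two degree-1 vertices 2 and 4 are the ends of a path, so G = P_7. A path has exactly one nontrivial symmetry — reversal — giving Aut(G) of order 2.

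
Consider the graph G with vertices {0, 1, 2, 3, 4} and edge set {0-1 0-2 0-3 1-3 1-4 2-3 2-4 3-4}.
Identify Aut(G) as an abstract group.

the dihedral group of order 8

Vertex 3 is the unique vertex of degree 4; the remaining 4 vertices each have degree 3 and induce a cycle, so G is the wheel on 5 vertices with hub 3. Every automorphism fixes the hub and acts on the rim 4-cycle, so Aut(G) ≅ Aut(C_4) = D_4 of order 8.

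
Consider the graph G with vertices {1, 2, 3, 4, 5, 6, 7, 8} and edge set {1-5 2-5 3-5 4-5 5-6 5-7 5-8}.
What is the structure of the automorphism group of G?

the symmetric group on 7 letters

Vertex 5 has degree 7 and every other vertex has degree 1, so G is the star K_{1,7} with centre 5. The 7 leaves are pairwise interchangeable while the centre is fixed, giving Aut(G) = S_7.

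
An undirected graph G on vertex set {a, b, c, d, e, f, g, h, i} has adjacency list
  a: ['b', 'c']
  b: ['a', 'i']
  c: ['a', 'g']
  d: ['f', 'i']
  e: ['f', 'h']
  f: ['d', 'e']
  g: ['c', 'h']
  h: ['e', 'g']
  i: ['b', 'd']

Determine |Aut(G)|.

G is 2-regular and connected on 9 vertices, i.e. the cycle C_9. C_9 has 9 rotations and 9 reflections, so Aut(C_9) ≅ D_9 of order 18.

18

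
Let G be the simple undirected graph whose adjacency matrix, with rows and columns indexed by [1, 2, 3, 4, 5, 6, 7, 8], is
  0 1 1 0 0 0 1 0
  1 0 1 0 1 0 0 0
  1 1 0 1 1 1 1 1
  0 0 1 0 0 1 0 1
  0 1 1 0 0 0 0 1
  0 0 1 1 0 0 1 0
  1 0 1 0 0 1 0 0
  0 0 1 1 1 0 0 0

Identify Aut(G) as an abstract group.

Vertex 3 is the unique vertex of degree 7; the remaining 7 vertices each have degree 3 and induce a cycle, so G is the wheel on 8 vertices with hub 3. With the hub fixed, the remaining symmetry is that of the rim cycle C_7, giving the dihedral group D_7.

the dihedral group of order 14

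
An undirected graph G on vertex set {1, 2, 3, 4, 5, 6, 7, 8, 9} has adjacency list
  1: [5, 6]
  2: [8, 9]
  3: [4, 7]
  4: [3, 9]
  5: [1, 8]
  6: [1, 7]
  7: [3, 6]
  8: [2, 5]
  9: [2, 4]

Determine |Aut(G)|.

G is 2-regular and connected on 9 vertices, i.e. the cycle C_9. The automorphisms of the 9-cycle are exactly the symmetries of a regular 9-gon: the dihedral group D_9, |D_9| = 18.

18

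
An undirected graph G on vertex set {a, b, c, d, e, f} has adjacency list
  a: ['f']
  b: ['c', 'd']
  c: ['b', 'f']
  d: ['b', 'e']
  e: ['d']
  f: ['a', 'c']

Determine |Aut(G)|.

The degree sequence is [1, 2, 2, 2, 1, 2]; the two degree-1 vertices a and e are the ends of a path, so G = P_6. A path has exactly one nontrivial symmetry — reversal — giving Aut(G) of order 2.

2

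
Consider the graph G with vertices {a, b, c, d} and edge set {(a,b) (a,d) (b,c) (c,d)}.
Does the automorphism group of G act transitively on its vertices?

Yes

G is 2-regular and bipartite on 2^2 = 4 vertices with girth 4; it is the hypercube graph Q_2. The symmetry group of the 2-cube is the hyperoctahedral group B_2 = Z_2 ≀ S_2, of order 2^2·2! = 8. Under this action every vertex can be carried to every other, so G is vertex-transitive.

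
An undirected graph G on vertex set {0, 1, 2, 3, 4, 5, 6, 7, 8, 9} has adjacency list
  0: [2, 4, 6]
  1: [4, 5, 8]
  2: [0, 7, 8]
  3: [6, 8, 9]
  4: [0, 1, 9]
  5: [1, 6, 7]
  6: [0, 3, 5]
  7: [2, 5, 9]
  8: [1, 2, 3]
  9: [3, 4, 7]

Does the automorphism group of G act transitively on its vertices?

G is 3-regular on 10 vertices with no triangles and no 4-cycles (girth 5): this is the Petersen graph. It is a classical fact that the Petersen graph has automorphism group S_5 (order 120), arising from its description as the Kneser graph K(5,2). Under this action every vertex can be carried to every other, so G is vertex-transitive.

Yes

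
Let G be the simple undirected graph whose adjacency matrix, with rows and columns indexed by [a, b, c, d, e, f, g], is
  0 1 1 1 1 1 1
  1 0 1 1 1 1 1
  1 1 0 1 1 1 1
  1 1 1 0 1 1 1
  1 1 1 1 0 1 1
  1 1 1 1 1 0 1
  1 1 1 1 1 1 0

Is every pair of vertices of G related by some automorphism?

Every vertex has degree 6, so G is the complete graph K_7. Any permutation of the 7 vertices preserves K_7, so Aut(K_7) = S_7 of order 7! = 5040. Under this action every vertex can be carried to every other, so G is vertex-transitive.

Yes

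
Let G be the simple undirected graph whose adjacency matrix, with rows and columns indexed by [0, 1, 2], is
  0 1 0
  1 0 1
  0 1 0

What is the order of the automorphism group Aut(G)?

The degree sequence is [1, 2, 1]; the two degree-1 vertices 0 and 2 are the ends of a path, so G = P_3. A path has exactly one nontrivial symmetry — reversal — giving Aut(G) of order 2.

2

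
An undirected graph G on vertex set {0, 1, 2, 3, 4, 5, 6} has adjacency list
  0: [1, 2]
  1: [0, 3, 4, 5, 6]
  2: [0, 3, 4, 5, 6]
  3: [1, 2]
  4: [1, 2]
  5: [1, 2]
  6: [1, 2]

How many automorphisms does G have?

The vertices split by degree into {1, 2} (degree 5) and {0, 3, 4, 5, 6} (degree 2); every edge runs between the two parts, so G is the complete bipartite graph K_{2,5}. Automorphisms preserve the bipartition setwise (since the parts differ in size) and act as S_5 × S_2 within it; |Aut| = 240.

240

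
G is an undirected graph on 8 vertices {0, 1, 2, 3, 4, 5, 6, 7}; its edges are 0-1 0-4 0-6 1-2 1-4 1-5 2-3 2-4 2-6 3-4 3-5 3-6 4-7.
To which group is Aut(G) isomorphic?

1

The degree sequence is [3, 4, 4, 4, 5, 2, 3, 1]. Checking the degree-preserving permutations of the vertex set shows that none except the identity preserves every edge, so Aut(G) is trivial.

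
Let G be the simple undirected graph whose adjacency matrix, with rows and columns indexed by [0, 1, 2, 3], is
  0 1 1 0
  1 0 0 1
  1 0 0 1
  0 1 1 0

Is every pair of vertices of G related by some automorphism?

G is 2-regular and connected on 4 vertices, i.e. the cycle C_4. C_4 has 4 rotations and 4 reflections, so Aut(C_4) ≅ D_4 of order 8. This group acts transitively on the 4 vertices.

Yes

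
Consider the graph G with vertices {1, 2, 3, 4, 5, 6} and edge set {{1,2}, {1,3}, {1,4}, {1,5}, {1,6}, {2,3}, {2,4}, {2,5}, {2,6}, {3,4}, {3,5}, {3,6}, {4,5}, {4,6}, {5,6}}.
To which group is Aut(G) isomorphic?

the symmetric group on 6 letters

All 6 vertices are pairwise adjacent: G = K_6. Any permutation of the 6 vertices preserves K_6, so Aut(K_6) = S_6 of order 6! = 720.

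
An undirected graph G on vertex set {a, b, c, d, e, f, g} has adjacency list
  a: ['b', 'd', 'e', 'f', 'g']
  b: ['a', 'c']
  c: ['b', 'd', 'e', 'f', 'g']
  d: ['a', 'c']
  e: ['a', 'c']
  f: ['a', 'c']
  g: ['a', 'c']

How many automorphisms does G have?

The vertices split by degree into {a, c} (degree 5) and {b, d, e, f, g} (degree 2); every edge runs between the two parts, so G is the complete bipartite graph K_{2,5}. The parts have unequal sizes, so no automorphism swaps them; each part is permuted independently, giving S_2 × S_5 of order 2!·5! = 240.

240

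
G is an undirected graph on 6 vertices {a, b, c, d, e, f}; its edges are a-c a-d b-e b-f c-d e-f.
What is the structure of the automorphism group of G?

G has two connected components, {b, e, f} and {a, c, d}; each is 2-regular, so G = C_3 ⊔ C_3. With two isomorphic components, Aut(G) = Aut(C_3) ≀ S_2 = (D_3 × D_3) ⋊ Z_2: permute each cycle by D_3, then optionally swap the two cycles. Order 2·(2·3)² = 72.

(D_3 × D_3) ⋊ Z_2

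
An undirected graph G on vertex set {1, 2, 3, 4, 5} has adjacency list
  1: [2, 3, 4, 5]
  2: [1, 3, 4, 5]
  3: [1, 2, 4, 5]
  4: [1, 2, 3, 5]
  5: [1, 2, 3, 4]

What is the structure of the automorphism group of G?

the symmetric group on 5 letters

Every vertex has degree 4, so G is the complete graph K_5. Any permutation of the 5 vertices preserves K_5, so Aut(K_5) = S_5 of order 5! = 120.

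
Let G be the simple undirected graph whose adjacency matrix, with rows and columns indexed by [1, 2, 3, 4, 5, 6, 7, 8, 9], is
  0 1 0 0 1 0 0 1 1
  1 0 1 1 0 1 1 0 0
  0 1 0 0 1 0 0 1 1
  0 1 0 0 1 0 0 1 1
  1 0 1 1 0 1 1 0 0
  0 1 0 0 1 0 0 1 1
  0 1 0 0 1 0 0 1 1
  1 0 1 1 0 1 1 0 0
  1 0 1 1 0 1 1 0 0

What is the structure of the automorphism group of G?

The vertices split by degree into {2, 5, 8, 9} (degree 5) and {1, 3, 4, 6, 7} (degree 4); every edge runs between the two parts, so G is the complete bipartite graph K_{4,5}. Automorphisms preserve the bipartition setwise (since the parts differ in size) and act as S_4 × S_5 within it; |Aut| = 2880.

S_4 × S_5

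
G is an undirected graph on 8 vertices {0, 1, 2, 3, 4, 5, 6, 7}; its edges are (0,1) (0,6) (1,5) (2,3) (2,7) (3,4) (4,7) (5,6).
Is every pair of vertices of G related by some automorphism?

Yes

G has two connected components, {0, 1, 5, 6} and {2, 3, 4, 7}; each is 2-regular, so G = C_4 ⊔ C_4. With two isomorphic components, Aut(G) = Aut(C_4) ≀ S_2 = (D_4 × D_4) ⋊ Z_2: permute each cycle by D_4, then optionally swap the two cycles. Order 2·(2·4)² = 128. Under this action every vertex can be carried to every other, so G is vertex-transitive.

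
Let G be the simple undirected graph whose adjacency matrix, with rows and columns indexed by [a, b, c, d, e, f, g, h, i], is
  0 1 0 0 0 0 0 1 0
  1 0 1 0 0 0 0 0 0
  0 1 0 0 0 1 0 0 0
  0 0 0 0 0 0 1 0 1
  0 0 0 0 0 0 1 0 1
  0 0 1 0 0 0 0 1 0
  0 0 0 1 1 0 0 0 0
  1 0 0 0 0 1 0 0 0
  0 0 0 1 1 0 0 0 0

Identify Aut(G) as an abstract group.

D_4 × D_5

G has two connected components, {a, b, c, f, h} and {d, e, g, i}; each is 2-regular, so G = C_5 ⊔ C_4. The components are non-isomorphic (different sizes), so Aut(G) = Aut(C_4) × Aut(C_5) = D_4 × D_5 of order 8·10 = 80.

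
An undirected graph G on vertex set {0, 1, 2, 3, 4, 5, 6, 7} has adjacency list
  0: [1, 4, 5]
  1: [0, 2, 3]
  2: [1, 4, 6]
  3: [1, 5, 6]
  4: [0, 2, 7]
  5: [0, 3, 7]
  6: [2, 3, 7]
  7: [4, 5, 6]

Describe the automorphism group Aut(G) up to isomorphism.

G is 3-regular and bipartite on 2^3 = 8 vertices with girth 4; it is the hypercube graph Q_3. The symmetry group of the 3-cube is the hyperoctahedral group B_3 = Z_2 ≀ S_3, of order 2^3·3! = 48.

the hyperoctahedral group B_3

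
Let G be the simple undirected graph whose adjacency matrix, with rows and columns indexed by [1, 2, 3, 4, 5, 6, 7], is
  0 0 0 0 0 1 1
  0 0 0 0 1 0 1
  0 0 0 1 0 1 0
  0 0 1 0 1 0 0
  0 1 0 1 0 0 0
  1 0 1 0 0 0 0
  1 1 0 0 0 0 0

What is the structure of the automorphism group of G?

the dihedral group of order 14

Every vertex has degree 2 and the graph is connected, so G is the 7-cycle C_7. The automorphisms of the 7-cycle are exactly the symmetries of a regular 7-gon: the dihedral group D_7, |D_7| = 14.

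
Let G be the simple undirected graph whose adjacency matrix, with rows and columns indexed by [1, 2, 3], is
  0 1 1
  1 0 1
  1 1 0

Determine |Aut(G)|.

All 3 vertices are pairwise adjacent: G = K_3. Every bijection on the vertex set is an automorphism of K_3; hence Aut(K_3) ≅ S_3, order 6.

6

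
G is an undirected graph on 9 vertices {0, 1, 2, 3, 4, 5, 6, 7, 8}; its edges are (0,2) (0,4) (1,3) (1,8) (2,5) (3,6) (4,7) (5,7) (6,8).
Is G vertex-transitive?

No

G has two connected components, {0, 2, 4, 5, 7} and {1, 3, 6, 8}; each is 2-regular, so G = C_5 ⊔ C_4. The orbit of 0 under Aut(G) is {0, 2, 4, 5, 7}, which does not contain 1, so G is not vertex-transitive.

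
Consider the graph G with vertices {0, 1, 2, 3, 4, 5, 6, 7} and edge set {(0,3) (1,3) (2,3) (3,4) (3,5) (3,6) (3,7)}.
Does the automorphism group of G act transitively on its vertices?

No

Vertex 3 is the only vertex of degree 7, so every automorphism fixes it; G is not vertex-transitive.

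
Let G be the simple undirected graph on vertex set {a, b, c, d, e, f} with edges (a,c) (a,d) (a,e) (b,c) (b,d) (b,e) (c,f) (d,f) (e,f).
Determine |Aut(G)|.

G is 3-regular and bipartite with parts {c, d, e} and {a, b, f} (each part is independent and every cross-pair is an edge), so G = K_{3,3}. Each part can be permuted independently (S_3 × S_3) and the two equal-size parts can also be swapped, giving (S_3 × S_3) ⋊ Z_2 of order 2·(3!)² = 72.

72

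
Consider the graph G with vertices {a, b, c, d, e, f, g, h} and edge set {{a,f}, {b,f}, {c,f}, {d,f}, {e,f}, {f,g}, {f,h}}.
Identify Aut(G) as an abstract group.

Vertex f has degree 7 and every other vertex has degree 1, so G is the star K_{1,7} with centre f. The 7 leaves are pairwise interchangeable while the centre is fixed, giving Aut(G) = S_7.

S_7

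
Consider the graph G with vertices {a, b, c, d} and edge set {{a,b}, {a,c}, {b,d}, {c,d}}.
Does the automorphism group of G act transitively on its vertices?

G is 2-regular and bipartite with parts {a, d} and {b, c} (each part is independent and every cross-pair is an edge), so G = K_{2,2}. Aut(K_{2,2}) is the wreath product S_2 ≀ Z_2: permute within each part, then optionally swap the parts; |Aut| = 2·(2!)² = 8. This group acts transitively on the 4 vertices.

Yes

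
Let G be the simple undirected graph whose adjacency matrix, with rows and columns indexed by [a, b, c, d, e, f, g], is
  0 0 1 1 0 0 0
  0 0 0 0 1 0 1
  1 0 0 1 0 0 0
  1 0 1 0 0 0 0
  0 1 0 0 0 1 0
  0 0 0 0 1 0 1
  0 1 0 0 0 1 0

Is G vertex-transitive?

No

G has two connected components, {b, e, f, g} and {a, c, d}; each is 2-regular, so G = C_4 ⊔ C_3. The orbit of a under Aut(G) is {a, c, d}, which does not contain b, so G is not vertex-transitive.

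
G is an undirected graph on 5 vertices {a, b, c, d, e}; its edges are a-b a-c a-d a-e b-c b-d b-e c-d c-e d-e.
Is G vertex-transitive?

Yes

All 5 vertices are pairwise adjacent: G = K_5. Any permutation of the 5 vertices preserves K_5, so Aut(K_5) = S_5 of order 5! = 120. Under this action every vertex can be carried to every other, so G is vertex-transitive.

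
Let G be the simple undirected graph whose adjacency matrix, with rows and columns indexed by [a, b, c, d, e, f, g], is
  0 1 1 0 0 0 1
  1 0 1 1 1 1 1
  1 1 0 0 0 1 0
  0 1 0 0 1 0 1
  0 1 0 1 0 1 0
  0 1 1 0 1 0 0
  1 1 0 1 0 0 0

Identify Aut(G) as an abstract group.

Vertex b is the unique vertex of degree 6; the remaining 6 vertices each have degree 3 and induce a cycle, so G is the wheel on 7 vertices with hub b. Every automorphism fixes the hub and acts on the rim 6-cycle, so Aut(G) ≅ Aut(C_6) = D_6 of order 12.

the dihedral group of order 12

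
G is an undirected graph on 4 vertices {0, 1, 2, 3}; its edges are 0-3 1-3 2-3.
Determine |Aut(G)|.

Vertex 3 has degree 3 and every other vertex has degree 1, so G is the star K_{1,3} with centre 3. The 3 leaves are pairwise interchangeable while the centre is fixed, giving Aut(G) = S_3.

6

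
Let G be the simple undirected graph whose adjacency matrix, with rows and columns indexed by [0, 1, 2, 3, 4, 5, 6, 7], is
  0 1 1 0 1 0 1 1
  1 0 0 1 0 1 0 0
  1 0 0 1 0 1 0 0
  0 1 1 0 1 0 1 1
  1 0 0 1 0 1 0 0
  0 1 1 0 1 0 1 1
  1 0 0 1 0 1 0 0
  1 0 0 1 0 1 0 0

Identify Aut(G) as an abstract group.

S_5 × S_3

The vertices split by degree into {0, 3, 5} (degree 5) and {1, 2, 4, 6, 7} (degree 3); every edge runs between the two parts, so G is the complete bipartite graph K_{3,5}. Automorphisms preserve the bipartition setwise (since the parts differ in size) and act as S_5 × S_3 within it; |Aut| = 720.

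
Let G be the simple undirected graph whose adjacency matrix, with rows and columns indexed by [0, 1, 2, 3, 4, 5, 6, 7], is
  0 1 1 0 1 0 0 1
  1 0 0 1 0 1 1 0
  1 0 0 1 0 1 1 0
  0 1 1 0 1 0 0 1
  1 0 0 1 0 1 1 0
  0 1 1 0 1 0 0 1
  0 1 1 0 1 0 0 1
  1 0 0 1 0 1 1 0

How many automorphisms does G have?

G is 4-regular and bipartite with parts {1, 2, 4, 7} and {0, 3, 5, 6} (each part is independent and every cross-pair is an edge), so G = K_{4,4}. Aut(K_{4,4}) is the wreath product S_4 ≀ Z_2: permute within each part, then optionally swap the parts; |Aut| = 2·(4!)² = 1152.

1152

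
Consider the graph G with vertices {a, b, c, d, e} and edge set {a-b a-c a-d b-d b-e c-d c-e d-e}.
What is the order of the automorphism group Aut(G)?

8

Vertex d is the unique vertex of degree 4; the remaining 4 vertices each have degree 3 and induce a cycle, so G is the wheel on 5 vertices with hub d. Every automorphism fixes the hub and acts on the rim 4-cycle, so Aut(G) ≅ Aut(C_4) = D_4 of order 8.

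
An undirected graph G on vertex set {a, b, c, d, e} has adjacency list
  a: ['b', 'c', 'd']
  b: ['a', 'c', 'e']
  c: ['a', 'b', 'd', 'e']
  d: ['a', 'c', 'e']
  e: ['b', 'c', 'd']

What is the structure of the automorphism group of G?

Vertex c is the unique vertex of degree 4; the remaining 4 vertices each have degree 3 and induce a cycle, so G is the wheel on 5 vertices with hub c. Every automorphism fixes the hub and acts on the rim 4-cycle, so Aut(G) ≅ Aut(C_4) = D_4 of order 8.

the dihedral group of order 8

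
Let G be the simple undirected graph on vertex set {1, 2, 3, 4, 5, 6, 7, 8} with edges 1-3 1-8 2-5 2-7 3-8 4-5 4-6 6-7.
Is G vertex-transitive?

No

G has two connected components, {2, 4, 5, 6, 7} and {1, 3, 8}; each is 2-regular, so G = C_5 ⊔ C_3. The orbit of 1 under Aut(G) is {1, 3, 8}, which does not contain 2, so G is not vertex-transitive.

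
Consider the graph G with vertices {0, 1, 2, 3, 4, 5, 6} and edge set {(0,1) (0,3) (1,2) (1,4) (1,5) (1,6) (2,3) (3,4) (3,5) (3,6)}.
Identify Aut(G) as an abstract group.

The vertices split by degree into {1, 3} (degree 5) and {0, 2, 4, 5, 6} (degree 2); every edge runs between the two parts, so G is the complete bipartite graph K_{2,5}. The parts have unequal sizes, so no automorphism swaps them; each part is permuted independently, giving S_5 × S_2 of order 5!·2! = 240.

S_5 × S_2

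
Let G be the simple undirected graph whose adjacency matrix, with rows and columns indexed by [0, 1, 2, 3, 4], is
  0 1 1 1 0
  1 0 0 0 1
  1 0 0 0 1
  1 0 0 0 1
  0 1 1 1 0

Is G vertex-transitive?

No

Automorphisms preserve degree, but G has vertices of degree 2 and vertices of degree 3; no automorphism maps one to the other, so G is not vertex-transitive.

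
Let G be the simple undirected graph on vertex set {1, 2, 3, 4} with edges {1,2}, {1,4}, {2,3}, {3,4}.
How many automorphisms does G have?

8

G is 2-regular and connected on 4 vertices, i.e. the cycle C_4. C_4 has 4 rotations and 4 reflections, so Aut(C_4) ≅ D_4 of order 8.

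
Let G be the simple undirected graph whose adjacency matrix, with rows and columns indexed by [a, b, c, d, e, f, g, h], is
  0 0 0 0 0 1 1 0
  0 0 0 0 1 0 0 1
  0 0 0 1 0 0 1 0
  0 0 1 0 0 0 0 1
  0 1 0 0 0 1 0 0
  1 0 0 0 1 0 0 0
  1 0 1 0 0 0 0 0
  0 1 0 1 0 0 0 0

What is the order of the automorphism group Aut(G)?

16

Every vertex has degree 2 and the graph is connected, so G is the 8-cycle C_8. The automorphisms of the 8-cycle are exactly the symmetries of a regular 8-gon: the dihedral group D_8, |D_8| = 16.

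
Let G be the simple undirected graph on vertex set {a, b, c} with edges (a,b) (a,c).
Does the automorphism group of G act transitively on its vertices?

Vertex a is the only vertex of degree 2, so every automorphism fixes it; G is not vertex-transitive.

No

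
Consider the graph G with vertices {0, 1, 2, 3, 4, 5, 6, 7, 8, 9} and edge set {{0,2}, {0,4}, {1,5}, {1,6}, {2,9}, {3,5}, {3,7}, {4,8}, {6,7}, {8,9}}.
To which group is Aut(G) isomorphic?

G has two connected components, {0, 2, 4, 8, 9} and {1, 3, 5, 6, 7}; each is 2-regular, so G = C_5 ⊔ C_5. Aut of a disjoint union of two copies of C_5 is the wreath product D_5 ≀ Z_2, of order 2·10² = 200.

(D_5 × D_5) ⋊ Z_2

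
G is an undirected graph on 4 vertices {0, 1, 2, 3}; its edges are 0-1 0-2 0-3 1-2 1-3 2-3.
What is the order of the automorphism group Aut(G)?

Every vertex has degree 3, so G is the complete graph K_4. Any permutation of the 4 vertices preserves K_4, so Aut(K_4) = S_4 of order 4! = 24.

24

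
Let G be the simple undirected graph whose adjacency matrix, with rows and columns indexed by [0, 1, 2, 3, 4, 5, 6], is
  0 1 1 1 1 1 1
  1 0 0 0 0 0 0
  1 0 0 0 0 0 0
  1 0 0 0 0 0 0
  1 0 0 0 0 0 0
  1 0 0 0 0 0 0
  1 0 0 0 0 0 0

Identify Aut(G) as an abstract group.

the symmetric group on 6 letters

Vertex 0 has degree 6 and every other vertex has degree 1, so G is the star K_{1,6} with centre 0. Any automorphism fixes the centre and permutes the 6 leaves freely, so Aut(G) ≅ S_6 of order 6! = 720.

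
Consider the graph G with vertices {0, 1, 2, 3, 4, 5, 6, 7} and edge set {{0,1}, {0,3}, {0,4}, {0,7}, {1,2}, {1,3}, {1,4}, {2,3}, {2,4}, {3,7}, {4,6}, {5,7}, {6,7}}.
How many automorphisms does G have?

The degree sequence is [4, 4, 3, 4, 4, 1, 2, 4]. Checking the degree-preserving permutations of the vertex set shows that none except the identity preserves every edge, so Aut(G) is trivial.

1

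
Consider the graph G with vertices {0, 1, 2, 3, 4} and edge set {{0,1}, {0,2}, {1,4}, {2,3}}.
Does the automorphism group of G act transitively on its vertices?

Automorphisms preserve degree, but G has vertices of degree 1 and vertices of degree 2; no automorphism maps one to the other, so G is not vertex-transitive.

No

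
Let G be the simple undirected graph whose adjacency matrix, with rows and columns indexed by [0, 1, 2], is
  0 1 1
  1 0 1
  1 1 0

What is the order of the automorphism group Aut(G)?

All 3 vertices are pairwise adjacent: G = K_3. Any permutation of the 3 vertices preserves K_3, so Aut(K_3) = S_3 of order 3! = 6.

6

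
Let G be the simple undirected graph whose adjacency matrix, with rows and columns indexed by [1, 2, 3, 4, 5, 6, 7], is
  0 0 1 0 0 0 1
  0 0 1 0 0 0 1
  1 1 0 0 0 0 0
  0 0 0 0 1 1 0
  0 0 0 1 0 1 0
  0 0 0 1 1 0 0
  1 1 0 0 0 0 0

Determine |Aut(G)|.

48

G has two connected components, {1, 2, 3, 7} and {4, 5, 6}; each is 2-regular, so G = C_4 ⊔ C_3. No automorphism exchanges components of different sizes, hence Aut(G) is the direct product D_3 × D_4, order 48.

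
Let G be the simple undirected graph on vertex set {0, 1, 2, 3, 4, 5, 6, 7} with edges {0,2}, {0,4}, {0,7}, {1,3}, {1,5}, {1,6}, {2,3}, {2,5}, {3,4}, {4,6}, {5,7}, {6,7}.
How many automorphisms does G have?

48

G is 3-regular and bipartite on 2^3 = 8 vertices with girth 4; it is the hypercube graph Q_3. Aut(Q_3) consists of the signed permutations of the 3 coordinate axes: 3! permutations times 2^3 sign flips, so |Aut| = 2^3·3! = 48.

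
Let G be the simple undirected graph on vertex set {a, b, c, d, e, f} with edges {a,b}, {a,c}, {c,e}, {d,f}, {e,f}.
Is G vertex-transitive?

No

Automorphisms preserve degree, but G has vertices of degree 1 and vertices of degree 2; no automorphism maps one to the other, so G is not vertex-transitive.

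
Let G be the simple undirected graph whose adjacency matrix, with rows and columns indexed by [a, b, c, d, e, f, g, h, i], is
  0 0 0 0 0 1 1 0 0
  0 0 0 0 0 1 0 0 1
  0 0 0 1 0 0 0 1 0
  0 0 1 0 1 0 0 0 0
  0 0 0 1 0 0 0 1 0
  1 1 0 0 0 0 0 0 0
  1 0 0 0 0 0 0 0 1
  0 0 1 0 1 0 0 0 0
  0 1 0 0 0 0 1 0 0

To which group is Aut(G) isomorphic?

D_4 × D_5

G has two connected components, {a, b, f, g, i} and {c, d, e, h}; each is 2-regular, so G = C_5 ⊔ C_4. The components are non-isomorphic (different sizes), so Aut(G) = Aut(C_4) × Aut(C_5) = D_4 × D_5 of order 8·10 = 80.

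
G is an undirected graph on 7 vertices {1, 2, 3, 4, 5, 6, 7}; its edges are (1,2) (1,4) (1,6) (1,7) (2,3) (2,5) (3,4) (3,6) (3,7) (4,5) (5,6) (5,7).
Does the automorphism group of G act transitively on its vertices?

Automorphisms preserve degree, but G has vertices of degree 3 and vertices of degree 4; no automorphism maps one to the other, so G is not vertex-transitive.

No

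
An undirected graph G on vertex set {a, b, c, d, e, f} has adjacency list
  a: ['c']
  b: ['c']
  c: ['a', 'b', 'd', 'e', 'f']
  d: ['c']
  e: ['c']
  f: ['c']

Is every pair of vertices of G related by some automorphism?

Vertex c is the only vertex of degree 5, so every automorphism fixes it; G is not vertex-transitive.

No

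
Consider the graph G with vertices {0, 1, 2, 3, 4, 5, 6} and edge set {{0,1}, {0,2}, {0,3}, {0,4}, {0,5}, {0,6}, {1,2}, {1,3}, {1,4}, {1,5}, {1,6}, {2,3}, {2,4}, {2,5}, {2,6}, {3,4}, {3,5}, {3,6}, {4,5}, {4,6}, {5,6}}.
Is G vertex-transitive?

All 7 vertices are pairwise adjacent: G = K_7. Every bijection on the vertex set is an automorphism of K_7; hence Aut(K_7) ≅ S_7, order 5040. Under this action every vertex can be carried to every other, so G is vertex-transitive.

Yes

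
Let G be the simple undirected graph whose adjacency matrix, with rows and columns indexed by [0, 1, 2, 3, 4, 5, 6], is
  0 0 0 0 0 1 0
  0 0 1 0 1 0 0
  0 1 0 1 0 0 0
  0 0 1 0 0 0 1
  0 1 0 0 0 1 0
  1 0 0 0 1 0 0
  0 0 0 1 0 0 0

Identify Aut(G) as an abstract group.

The degree sequence is [1, 2, 2, 2, 2, 2, 1]; the two degree-1 vertices 0 and 6 are the ends of a path, so G = P_7. A path has exactly one nontrivial symmetry — reversal — giving Aut(G) of order 2.

Z_2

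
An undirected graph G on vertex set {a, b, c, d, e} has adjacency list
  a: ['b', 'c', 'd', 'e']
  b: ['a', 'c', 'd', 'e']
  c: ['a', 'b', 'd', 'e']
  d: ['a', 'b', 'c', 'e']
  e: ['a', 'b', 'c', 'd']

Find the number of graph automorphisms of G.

120

All 5 vertices are pairwise adjacent: G = K_5. Every bijection on the vertex set is an automorphism of K_5; hence Aut(K_5) ≅ S_5, order 120.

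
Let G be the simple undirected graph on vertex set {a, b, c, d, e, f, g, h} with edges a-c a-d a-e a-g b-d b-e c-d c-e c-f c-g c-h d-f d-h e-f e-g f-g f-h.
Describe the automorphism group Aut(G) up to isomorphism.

The degree sequence is [4, 2, 6, 5, 5, 5, 4, 3]. Checking the degree-preserving permutations of the vertex set shows that none except the identity preserves every edge, so Aut(G) is trivial.

the trivial group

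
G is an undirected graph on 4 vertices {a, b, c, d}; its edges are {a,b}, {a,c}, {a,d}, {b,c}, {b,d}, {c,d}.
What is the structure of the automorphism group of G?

All 4 vertices are pairwise adjacent: G = K_4. Any permutation of the 4 vertices preserves K_4, so Aut(K_4) = S_4 of order 4! = 24.

the symmetric group on 4 letters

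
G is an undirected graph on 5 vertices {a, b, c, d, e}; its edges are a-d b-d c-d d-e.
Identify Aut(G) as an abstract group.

the symmetric group on 4 letters

Vertex d has degree 4 and every other vertex has degree 1, so G is the star K_{1,4} with centre d. Any automorphism fixes the centre and permutes the 4 leaves freely, so Aut(G) ≅ S_4 of order 4! = 24.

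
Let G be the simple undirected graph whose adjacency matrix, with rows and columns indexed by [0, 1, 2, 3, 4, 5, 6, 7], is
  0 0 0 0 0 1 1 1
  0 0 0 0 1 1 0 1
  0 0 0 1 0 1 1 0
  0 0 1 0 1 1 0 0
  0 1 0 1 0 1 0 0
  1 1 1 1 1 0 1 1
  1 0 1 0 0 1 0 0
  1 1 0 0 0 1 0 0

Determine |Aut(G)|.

Vertex 5 is the unique vertex of degree 7; the remaining 7 vertices each have degree 3 and induce a cycle, so G is the wheel on 8 vertices with hub 5. Every automorphism fixes the hub and acts on the rim 7-cycle, so Aut(G) ≅ Aut(C_7) = D_7 of order 14.

14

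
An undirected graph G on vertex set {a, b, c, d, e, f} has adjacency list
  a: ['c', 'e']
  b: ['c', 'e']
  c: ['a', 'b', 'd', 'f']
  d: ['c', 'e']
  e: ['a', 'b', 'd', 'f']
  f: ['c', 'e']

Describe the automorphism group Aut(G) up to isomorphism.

The vertices split by degree into {c, e} (degree 4) and {a, b, d, f} (degree 2); every edge runs between the two parts, so G is the complete bipartite graph K_{2,4}. Automorphisms preserve the bipartition setwise (since the parts differ in size) and act as S_4 × S_2 within it; |Aut| = 48.

S_4 × S_2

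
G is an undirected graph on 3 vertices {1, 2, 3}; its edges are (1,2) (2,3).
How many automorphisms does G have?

2

The degree sequence is [1, 2, 1]; the two degree-1 vertices 1 and 3 are the ends of a path, so G = P_3. The only nontrivial automorphism of a path is the end-to-end reflection, so Aut(G) ≅ Z_2.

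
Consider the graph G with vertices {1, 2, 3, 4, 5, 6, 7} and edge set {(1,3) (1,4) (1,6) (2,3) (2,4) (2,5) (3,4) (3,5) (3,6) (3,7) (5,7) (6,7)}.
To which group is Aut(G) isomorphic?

D_6

Vertex 3 is the unique vertex of degree 6; the remaining 6 vertices each have degree 3 and induce a cycle, so G is the wheel on 7 vertices with hub 3. With the hub fixed, the remaining symmetry is that of the rim cycle C_6, giving the dihedral group D_6.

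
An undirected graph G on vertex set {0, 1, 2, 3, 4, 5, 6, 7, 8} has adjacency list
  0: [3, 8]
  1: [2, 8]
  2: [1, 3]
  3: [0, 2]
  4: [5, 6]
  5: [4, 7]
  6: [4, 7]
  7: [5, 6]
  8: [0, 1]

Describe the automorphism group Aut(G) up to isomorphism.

D_4 × D_5

G has two connected components, {0, 1, 2, 3, 8} and {4, 5, 6, 7}; each is 2-regular, so G = C_5 ⊔ C_4. No automorphism exchanges components of different sizes, hence Aut(G) is the direct product D_4 × D_5, order 80.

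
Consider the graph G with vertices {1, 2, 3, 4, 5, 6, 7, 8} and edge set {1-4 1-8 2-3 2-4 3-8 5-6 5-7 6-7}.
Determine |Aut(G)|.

60

G has two connected components, {1, 2, 3, 4, 8} and {5, 6, 7}; each is 2-regular, so G = C_5 ⊔ C_3. The components are non-isomorphic (different sizes), so Aut(G) = Aut(C_3) × Aut(C_5) = D_3 × D_5 of order 6·10 = 60.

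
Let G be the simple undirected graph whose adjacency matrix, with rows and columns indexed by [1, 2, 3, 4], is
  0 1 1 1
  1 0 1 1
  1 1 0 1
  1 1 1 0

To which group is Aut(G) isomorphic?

Every vertex has degree 3, so G is the complete graph K_4. Every bijection on the vertex set is an automorphism of K_4; hence Aut(K_4) ≅ S_4, order 24.

S_4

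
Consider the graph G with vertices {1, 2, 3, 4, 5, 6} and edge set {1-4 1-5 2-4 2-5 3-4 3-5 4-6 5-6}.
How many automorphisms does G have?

The vertices split by degree into {4, 5} (degree 4) and {1, 2, 3, 6} (degree 2); every edge runs between the two parts, so G is the complete bipartite graph K_{2,4}. Automorphisms preserve the bipartition setwise (since the parts differ in size) and act as S_2 × S_4 within it; |Aut| = 48.

48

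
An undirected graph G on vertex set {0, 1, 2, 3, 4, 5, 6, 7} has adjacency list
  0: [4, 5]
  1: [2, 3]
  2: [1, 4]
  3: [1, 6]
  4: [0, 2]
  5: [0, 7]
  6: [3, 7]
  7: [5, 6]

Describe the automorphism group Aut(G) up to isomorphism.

G is 2-regular and connected on 8 vertices, i.e. the cycle C_8. C_8 has 8 rotations and 8 reflections, so Aut(C_8) ≅ D_8 of order 16.

D_8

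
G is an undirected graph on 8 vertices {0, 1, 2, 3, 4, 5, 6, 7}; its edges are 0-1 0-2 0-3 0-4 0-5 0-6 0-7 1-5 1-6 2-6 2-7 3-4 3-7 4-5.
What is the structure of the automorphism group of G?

D_7

Vertex 0 is the unique vertex of degree 7; the remaining 7 vertices each have degree 3 and induce a cycle, so G is the wheel on 8 vertices with hub 0. Every automorphism fixes the hub and acts on the rim 7-cycle, so Aut(G) ≅ Aut(C_7) = D_7 of order 14.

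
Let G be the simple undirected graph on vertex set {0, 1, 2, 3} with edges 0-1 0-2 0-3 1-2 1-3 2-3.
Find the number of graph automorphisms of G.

All 4 vertices are pairwise adjacent: G = K_4. Any permutation of the 4 vertices preserves K_4, so Aut(K_4) = S_4 of order 4! = 24.

24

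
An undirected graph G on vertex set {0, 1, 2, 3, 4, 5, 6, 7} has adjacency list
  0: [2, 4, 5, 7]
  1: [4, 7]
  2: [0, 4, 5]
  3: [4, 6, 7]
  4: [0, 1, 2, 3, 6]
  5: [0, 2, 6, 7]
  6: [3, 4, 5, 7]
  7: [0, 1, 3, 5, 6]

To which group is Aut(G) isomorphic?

the trivial group

The degree sequence is [4, 2, 3, 3, 5, 4, 4, 5]. Checking the degree-preserving permutations of the vertex set shows that none except the identity preserves every edge, so Aut(G) is trivial.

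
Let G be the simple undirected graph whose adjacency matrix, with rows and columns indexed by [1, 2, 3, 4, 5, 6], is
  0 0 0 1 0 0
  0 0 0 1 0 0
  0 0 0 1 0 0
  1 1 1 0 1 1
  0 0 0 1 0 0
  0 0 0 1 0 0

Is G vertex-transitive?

Vertex 4 is the only vertex of degree 5, so every automorphism fixes it; G is not vertex-transitive.

No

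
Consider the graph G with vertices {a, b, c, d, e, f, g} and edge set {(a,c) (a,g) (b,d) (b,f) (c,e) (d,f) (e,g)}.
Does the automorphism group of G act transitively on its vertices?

No

G has two connected components, {a, c, e, g} and {b, d, f}; each is 2-regular, so G = C_4 ⊔ C_3. The orbit of a under Aut(G) is {a, c, e, g}, which does not contain b, so G is not vertex-transitive.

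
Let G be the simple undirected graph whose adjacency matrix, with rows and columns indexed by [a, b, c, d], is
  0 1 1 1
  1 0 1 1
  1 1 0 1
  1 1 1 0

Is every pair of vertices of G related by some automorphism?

All 4 vertices are pairwise adjacent: G = K_4. Every bijection on the vertex set is an automorphism of K_4; hence Aut(K_4) ≅ S_4, order 24. Under this action every vertex can be carried to every other, so G is vertex-transitive.

Yes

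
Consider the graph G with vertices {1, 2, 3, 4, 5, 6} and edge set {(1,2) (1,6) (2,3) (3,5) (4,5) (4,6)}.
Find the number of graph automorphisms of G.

12

G is 2-regular and connected on 6 vertices, i.e. the cycle C_6. The automorphisms of the 6-cycle are exactly the symmetries of a regular 6-gon: the dihedral group D_6, |D_6| = 12.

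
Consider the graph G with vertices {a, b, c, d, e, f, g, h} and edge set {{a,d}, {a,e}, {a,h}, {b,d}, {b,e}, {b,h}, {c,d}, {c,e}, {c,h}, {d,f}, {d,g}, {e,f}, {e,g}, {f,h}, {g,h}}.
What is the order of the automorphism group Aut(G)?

720

The vertices split by degree into {d, e, h} (degree 5) and {a, b, c, f, g} (degree 3); every edge runs between the two parts, so G is the complete bipartite graph K_{3,5}. Automorphisms preserve the bipartition setwise (since the parts differ in size) and act as S_3 × S_5 within it; |Aut| = 720.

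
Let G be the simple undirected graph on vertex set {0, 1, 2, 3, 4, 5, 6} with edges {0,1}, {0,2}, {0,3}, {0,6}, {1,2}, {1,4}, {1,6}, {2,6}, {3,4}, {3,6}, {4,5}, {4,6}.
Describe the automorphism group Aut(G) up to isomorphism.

The degree sequence is [4, 4, 3, 3, 4, 1, 5]. Checking the degree-preserving permutations of the vertex set shows that none except the identity preserves every edge, so Aut(G) is trivial.

{e}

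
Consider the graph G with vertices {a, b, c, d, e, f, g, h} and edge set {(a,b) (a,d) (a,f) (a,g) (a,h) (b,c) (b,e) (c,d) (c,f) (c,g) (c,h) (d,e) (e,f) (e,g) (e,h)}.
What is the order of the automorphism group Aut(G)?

The vertices split by degree into {a, c, e} (degree 5) and {b, d, f, g, h} (degree 3); every edge runs between the two parts, so G is the complete bipartite graph K_{3,5}. Automorphisms preserve the bipartition setwise (since the parts differ in size) and act as S_5 × S_3 within it; |Aut| = 720.

720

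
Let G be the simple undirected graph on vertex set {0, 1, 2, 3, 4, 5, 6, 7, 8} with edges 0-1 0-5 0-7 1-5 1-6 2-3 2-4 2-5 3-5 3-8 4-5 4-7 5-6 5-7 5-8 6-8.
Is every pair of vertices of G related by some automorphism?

No

Vertex 5 is the only vertex of degree 8, so every automorphism fixes it; G is not vertex-transitive.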